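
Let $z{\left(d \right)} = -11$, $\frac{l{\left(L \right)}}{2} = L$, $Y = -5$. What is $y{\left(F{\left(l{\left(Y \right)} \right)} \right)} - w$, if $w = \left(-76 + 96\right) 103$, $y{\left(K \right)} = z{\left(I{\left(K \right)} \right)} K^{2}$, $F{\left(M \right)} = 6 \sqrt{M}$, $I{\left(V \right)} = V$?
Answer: $1900$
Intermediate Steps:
$l{\left(L \right)} = 2 L$
$y{\left(K \right)} = - 11 K^{2}$
$w = 2060$ ($w = 20 \cdot 103 = 2060$)
$y{\left(F{\left(l{\left(Y \right)} \right)} \right)} - w = - 11 \left(6 \sqrt{2 \left(-5\right)}\right)^{2} - 2060 = - 11 \left(6 \sqrt{-10}\right)^{2} - 2060 = - 11 \left(6 i \sqrt{10}\right)^{2} - 2060 = \left(-11\right) \left(-360\right) - 2060 = 3960 - 2060 = 1900$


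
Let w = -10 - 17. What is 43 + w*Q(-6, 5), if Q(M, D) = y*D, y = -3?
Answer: 448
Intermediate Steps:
w = -27
Q(M, D) = -3*D
43 + w*Q(-6, 5) = 43 - (-81)*5 = 43 - 27*(-15) = 43 + 405 = 448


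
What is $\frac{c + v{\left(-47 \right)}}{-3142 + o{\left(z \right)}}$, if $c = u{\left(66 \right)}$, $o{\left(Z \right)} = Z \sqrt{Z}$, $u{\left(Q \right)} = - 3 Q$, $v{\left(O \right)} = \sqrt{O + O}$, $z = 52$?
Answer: $\frac{17281}{270321} + \frac{572 \sqrt{13}}{270321} - \frac{1571 i \sqrt{94}}{4865778} - \frac{26 i \sqrt{1222}}{2432889} \approx 0.071557 - 0.0035039 i$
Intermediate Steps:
$v{\left(O \right)} = \sqrt{2} \sqrt{O}$ ($v{\left(O \right)} = \sqrt{2 O} = \sqrt{2} \sqrt{O}$)
$o{\left(Z \right)} = Z^{\frac{3}{2}}$
$c = -198$ ($c = \left(-3\right) 66 = -198$)
$\frac{c + v{\left(-47 \right)}}{-3142 + o{\left(z \right)}} = \frac{-198 + \sqrt{2} \sqrt{-47}}{-3142 + 52^{\frac{3}{2}}} = \frac{-198 + \sqrt{2} i \sqrt{47}}{-3142 + 104 \sqrt{13}} = \frac{-198 + i \sqrt{94}}{-3142 + 104 \sqrt{13}}$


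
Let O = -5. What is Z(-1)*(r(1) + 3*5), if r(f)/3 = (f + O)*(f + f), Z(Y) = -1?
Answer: 9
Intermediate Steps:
r(f) = 6*f*(-5 + f) (r(f) = 3*((f - 5)*(f + f)) = 3*((-5 + f)*(2*f)) = 3*(2*f*(-5 + f)) = 6*f*(-5 + f))
Z(-1)*(r(1) + 3*5) = -(6*1*(-5 + 1) + 3*5) = -(6*1*(-4) + 15) = -(-24 + 15) = -1*(-9) = 9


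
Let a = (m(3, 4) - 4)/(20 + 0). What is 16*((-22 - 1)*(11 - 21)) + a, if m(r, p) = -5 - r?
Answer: 18397/5 ≈ 3679.4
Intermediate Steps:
a = -⅗ (a = ((-5 - 1*3) - 4)/(20 + 0) = ((-5 - 3) - 4)/20 = (-8 - 4)*(1/20) = -12*1/20 = -⅗ ≈ -0.60000)
16*((-22 - 1)*(11 - 21)) + a = 16*((-22 - 1)*(11 - 21)) - ⅗ = 16*(-23*(-10)) - ⅗ = 16*230 - ⅗ = 3680 - ⅗ = 18397/5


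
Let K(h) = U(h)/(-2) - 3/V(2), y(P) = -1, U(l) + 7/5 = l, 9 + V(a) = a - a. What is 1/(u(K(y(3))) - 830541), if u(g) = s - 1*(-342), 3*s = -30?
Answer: -1/830209 ≈ -1.2045e-6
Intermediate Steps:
s = -10 (s = (1/3)*(-30) = -10)
V(a) = -9 (V(a) = -9 + (a - a) = -9 + 0 = -9)
U(l) = -7/5 + l
K(h) = 31/30 - h/2 (K(h) = (-7/5 + h)/(-2) - 3/(-9) = (-7/5 + h)*(-1/2) - 3*(-1/9) = (7/10 - h/2) + 1/3 = 31/30 - h/2)
u(g) = 332 (u(g) = -10 - 1*(-342) = -10 + 342 = 332)
1/(u(K(y(3))) - 830541) = 1/(332 - 830541) = 1/(-830209) = -1/830209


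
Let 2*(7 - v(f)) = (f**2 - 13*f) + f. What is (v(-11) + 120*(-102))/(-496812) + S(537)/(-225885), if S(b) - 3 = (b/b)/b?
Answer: 52575772531/2114505870840 ≈ 0.024864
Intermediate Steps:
S(b) = 3 + 1/b (S(b) = 3 + (b/b)/b = 3 + 1/b)
v(f) = 7 + 6*f - f**2/2 (v(f) = 7 - ((f**2 - 13*f) + f)/2 = 7 - (f**2 - 12*f)/2 = 7 + (6*f - f**2/2) = 7 + 6*f - f**2/2)
(v(-11) + 120*(-102))/(-496812) + S(537)/(-225885) = ((7 + 6*(-11) - 1/2*(-11)**2) + 120*(-102))/(-496812) + (3 + 1/537)/(-225885) = ((7 - 66 - 1/2*121) - 12240)*(-1/496812) + (3 + 1/537)*(-1/225885) = ((7 - 66 - 121/2) - 12240)*(-1/496812) + (1612/537)*(-1/225885) = (-239/2 - 12240)*(-1/496812) - 1612/121300245 = -24719/2*(-1/496812) - 1612/121300245 = 1301/52296 - 1612/121300245 = 52575772531/2114505870840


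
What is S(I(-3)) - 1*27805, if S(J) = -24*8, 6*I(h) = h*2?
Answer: -27997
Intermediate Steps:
I(h) = h/3 (I(h) = (h*2)/6 = (2*h)/6 = h/3)
S(J) = -192
S(I(-3)) - 1*27805 = -192 - 1*27805 = -192 - 27805 = -27997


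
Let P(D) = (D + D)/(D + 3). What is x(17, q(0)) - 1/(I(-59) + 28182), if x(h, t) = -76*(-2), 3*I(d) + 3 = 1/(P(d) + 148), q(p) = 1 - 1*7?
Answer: 54010794455/355334257 ≈ 152.00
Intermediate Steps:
P(D) = 2*D/(3 + D) (P(D) = (2*D)/(3 + D) = 2*D/(3 + D))
q(p) = -6 (q(p) = 1 - 7 = -6)
I(d) = -1 + 1/(3*(148 + 2*d/(3 + d))) (I(d) = -1 + 1/(3*(2*d/(3 + d) + 148)) = -1 + 1/(3*(148 + 2*d/(3 + d))))
x(h, t) = 152
x(17, q(0)) - 1/(I(-59) + 28182) = 152 - 1/((-1329 - 449*(-59))/(18*(74 + 25*(-59))) + 28182) = 152 - 1/((-1329 + 26491)/(18*(74 - 1475)) + 28182) = 152 - 1/((1/18)*25162/(-1401) + 28182) = 152 - 1/((1/18)*(-1/1401)*25162 + 28182) = 152 - 1/(-12581/12609 + 28182) = 152 - 1/355334257/12609 = 152 - 1*12609/355334257 = 152 - 12609/355334257 = 54010794455/355334257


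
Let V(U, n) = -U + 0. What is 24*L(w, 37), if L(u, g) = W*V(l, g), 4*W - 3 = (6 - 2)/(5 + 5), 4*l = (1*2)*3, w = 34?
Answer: -153/5 ≈ -30.600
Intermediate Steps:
l = 3/2 (l = ((1*2)*3)/4 = (2*3)/4 = (1/4)*6 = 3/2 ≈ 1.5000)
V(U, n) = -U
W = 17/20 (W = 3/4 + ((6 - 2)/(5 + 5))/4 = 3/4 + (4/10)/4 = 3/4 + (4*(1/10))/4 = 3/4 + (1/4)*(2/5) = 3/4 + 1/10 = 17/20 ≈ 0.85000)
L(u, g) = -51/40 (L(u, g) = 17*(-1*3/2)/20 = (17/20)*(-3/2) = -51/40)
24*L(w, 37) = 24*(-51/40) = -153/5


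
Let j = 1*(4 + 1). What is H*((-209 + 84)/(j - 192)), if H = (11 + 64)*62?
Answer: 581250/187 ≈ 3108.3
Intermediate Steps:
j = 5 (j = 1*5 = 5)
H = 4650 (H = 75*62 = 4650)
H*((-209 + 84)/(j - 192)) = 4650*((-209 + 84)/(5 - 192)) = 4650*(-125/(-187)) = 4650*(-125*(-1/187)) = 4650*(125/187) = 581250/187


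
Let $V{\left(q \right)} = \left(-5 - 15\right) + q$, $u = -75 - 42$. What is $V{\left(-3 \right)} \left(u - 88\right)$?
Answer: $4715$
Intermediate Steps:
$u = -117$
$V{\left(q \right)} = -20 + q$ ($V{\left(q \right)} = \left(-5 - 15\right) + q = -20 + q$)
$V{\left(-3 \right)} \left(u - 88\right) = \left(-20 - 3\right) \left(-117 - 88\right) = \left(-23\right) \left(-205\right) = 4715$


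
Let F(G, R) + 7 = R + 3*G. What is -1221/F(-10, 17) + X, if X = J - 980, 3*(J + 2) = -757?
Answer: -70397/60 ≈ -1173.3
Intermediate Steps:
J = -763/3 (J = -2 + (1/3)*(-757) = -2 - 757/3 = -763/3 ≈ -254.33)
F(G, R) = -7 + R + 3*G (F(G, R) = -7 + (R + 3*G) = -7 + R + 3*G)
X = -3703/3 (X = -763/3 - 980 = -3703/3 ≈ -1234.3)
-1221/F(-10, 17) + X = -1221/(-7 + 17 + 3*(-10)) - 3703/3 = -1221/(-7 + 17 - 30) - 3703/3 = -1221/(-20) - 3703/3 = -1221*(-1/20) - 3703/3 = 1221/20 - 3703/3 = -70397/60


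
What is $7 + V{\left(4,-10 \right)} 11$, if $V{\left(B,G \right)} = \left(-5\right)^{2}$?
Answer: $282$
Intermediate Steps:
$V{\left(B,G \right)} = 25$
$7 + V{\left(4,-10 \right)} 11 = 7 + 25 \cdot 11 = 7 + 275 = 282$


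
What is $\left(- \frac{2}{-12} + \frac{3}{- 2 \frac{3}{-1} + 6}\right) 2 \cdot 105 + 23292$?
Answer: $\frac{46759}{2} \approx 23380.0$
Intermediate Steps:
$\left(- \frac{2}{-12} + \frac{3}{- 2 \frac{3}{-1} + 6}\right) 2 \cdot 105 + 23292 = \left(\left(-2\right) \left(- \frac{1}{12}\right) + \frac{3}{- 2 \cdot 3 \left(-1\right) + 6}\right) 210 + 23292 = \left(\frac{1}{6} + \frac{3}{\left(-2\right) \left(-3\right) + 6}\right) 210 + 23292 = \left(\frac{1}{6} + \frac{3}{6 + 6}\right) 210 + 23292 = \left(\frac{1}{6} + \frac{3}{12}\right) 210 + 23292 = \left(\frac{1}{6} + 3 \cdot \frac{1}{12}\right) 210 + 23292 = \left(\frac{1}{6} + \frac{1}{4}\right) 210 + 23292 = \frac{5}{12} \cdot 210 + 23292 = \frac{175}{2} + 23292 = \frac{46759}{2}$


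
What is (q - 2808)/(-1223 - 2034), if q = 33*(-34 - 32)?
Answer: 4986/3257 ≈ 1.5309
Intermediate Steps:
q = -2178 (q = 33*(-66) = -2178)
(q - 2808)/(-1223 - 2034) = (-2178 - 2808)/(-1223 - 2034) = -4986/(-3257) = -4986*(-1/3257) = 4986/3257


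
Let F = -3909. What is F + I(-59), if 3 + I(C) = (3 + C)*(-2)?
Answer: -3800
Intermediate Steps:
I(C) = -9 - 2*C (I(C) = -3 + (3 + C)*(-2) = -3 + (-6 - 2*C) = -9 - 2*C)
F + I(-59) = -3909 + (-9 - 2*(-59)) = -3909 + (-9 + 118) = -3909 + 109 = -3800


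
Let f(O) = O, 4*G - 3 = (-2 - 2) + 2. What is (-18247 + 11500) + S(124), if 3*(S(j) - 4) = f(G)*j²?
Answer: -16385/3 ≈ -5461.7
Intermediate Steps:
G = ¼ (G = ¾ + ((-2 - 2) + 2)/4 = ¾ + (-4 + 2)/4 = ¾ + (¼)*(-2) = ¾ - ½ = ¼ ≈ 0.25000)
S(j) = 4 + j²/12 (S(j) = 4 + (j²/4)/3 = 4 + j²/12)
(-18247 + 11500) + S(124) = (-18247 + 11500) + (4 + (1/12)*124²) = -6747 + (4 + (1/12)*15376) = -6747 + (4 + 3844/3) = -6747 + 3856/3 = -16385/3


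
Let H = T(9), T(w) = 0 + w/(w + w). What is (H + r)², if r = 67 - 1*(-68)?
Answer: 73441/4 ≈ 18360.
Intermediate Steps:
r = 135 (r = 67 + 68 = 135)
T(w) = ½ (T(w) = 0 + w/((2*w)) = 0 + (1/(2*w))*w = 0 + ½ = ½)
H = ½ ≈ 0.50000
(H + r)² = (½ + 135)² = (271/2)² = 73441/4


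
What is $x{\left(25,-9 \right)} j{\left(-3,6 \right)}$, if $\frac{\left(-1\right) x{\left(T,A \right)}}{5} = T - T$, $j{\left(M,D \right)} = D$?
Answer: $0$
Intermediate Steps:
$x{\left(T,A \right)} = 0$ ($x{\left(T,A \right)} = - 5 \left(T - T\right) = \left(-5\right) 0 = 0$)
$x{\left(25,-9 \right)} j{\left(-3,6 \right)} = 0 \cdot 6 = 0$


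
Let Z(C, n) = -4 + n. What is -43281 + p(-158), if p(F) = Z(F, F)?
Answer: -43443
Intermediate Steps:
p(F) = -4 + F
-43281 + p(-158) = -43281 + (-4 - 158) = -43281 - 162 = -43443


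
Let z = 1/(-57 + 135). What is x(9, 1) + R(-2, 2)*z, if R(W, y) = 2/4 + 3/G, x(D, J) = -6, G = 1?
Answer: -929/156 ≈ -5.9551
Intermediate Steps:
R(W, y) = 7/2 (R(W, y) = 2/4 + 3/1 = 2*(¼) + 3*1 = ½ + 3 = 7/2)
z = 1/78 ≈ 0.012821
x(9, 1) + R(-2, 2)*z = -6 + (7/2)*(1/78) = -6 + 7/156 = -929/156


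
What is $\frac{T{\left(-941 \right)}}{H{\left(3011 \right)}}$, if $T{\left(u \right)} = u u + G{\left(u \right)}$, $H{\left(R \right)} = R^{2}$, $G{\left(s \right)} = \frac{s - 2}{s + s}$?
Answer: $\frac{1666476185}{17062439722} \approx 0.097669$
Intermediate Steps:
$G{\left(s \right)} = \frac{-2 + s}{2 s}$
$T{\left(u \right)} = u^{2} + \frac{-2 + u}{2 u}$ ($T{\left(u \right)} = u u + \frac{-2 + u}{2 u} = u^{2} + \frac{-2 + u}{2 u}$)
$\frac{T{\left(-941 \right)}}{H{\left(3011 \right)}} = \frac{\frac{1}{-941} \left(-1 + \left(-941\right)^{3} + \frac{1}{2} \left(-941\right)\right)}{3011^{2}} = \frac{\left(- \frac{1}{941}\right) \left(-1 - 833237621 - \frac{941}{2}\right)}{9066121} = \left(- \frac{1}{941}\right) \left(- \frac{1666476185}{2}\right) \frac{1}{9066121} = \frac{1666476185}{1882} \cdot \frac{1}{9066121} = \frac{1666476185}{17062439722}$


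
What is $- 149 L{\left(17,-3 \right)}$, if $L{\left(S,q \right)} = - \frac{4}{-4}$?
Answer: $-149$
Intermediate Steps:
$L{\left(S,q \right)} = 1$ ($L{\left(S,q \right)} = \left(-4\right) \left(- \frac{1}{4}\right) = 1$)
$- 149 L{\left(17,-3 \right)} = \left(-149\right) 1 = -149$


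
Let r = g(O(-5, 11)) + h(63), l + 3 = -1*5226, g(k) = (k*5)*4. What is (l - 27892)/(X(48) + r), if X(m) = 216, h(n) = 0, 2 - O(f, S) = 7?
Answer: -33121/116 ≈ -285.53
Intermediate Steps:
O(f, S) = -5 (O(f, S) = 2 - 1*7 = 2 - 7 = -5)
g(k) = 20*k (g(k) = (5*k)*4 = 20*k)
l = -5229 (l = -3 - 1*5226 = -3 - 5226 = -5229)
r = -100 (r = 20*(-5) + 0 = -100 + 0 = -100)
(l - 27892)/(X(48) + r) = (-5229 - 27892)/(216 - 100) = -33121/116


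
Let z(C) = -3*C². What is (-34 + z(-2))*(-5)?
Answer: 230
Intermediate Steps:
(-34 + z(-2))*(-5) = (-34 - 3*(-2)²)*(-5) = (-34 - 3*4)*(-5) = (-34 - 12)*(-5) = -46*(-5) = 230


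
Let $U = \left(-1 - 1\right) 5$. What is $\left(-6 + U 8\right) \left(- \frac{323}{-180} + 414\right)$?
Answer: $- \frac{3218249}{90} \approx -35758.0$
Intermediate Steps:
$U = -10$ ($U = \left(-2\right) 5 = -10$)
$\left(-6 + U 8\right) \left(- \frac{323}{-180} + 414\right) = \left(-6 - 80\right) \left(- \frac{323}{-180} + 414\right) = \left(-6 - 80\right) \left(\left(-323\right) \left(- \frac{1}{180}\right) + 414\right) = - 86 \left(\frac{323}{180} + 414\right) = \left(-86\right) \frac{74843}{180} = - \frac{3218249}{90}$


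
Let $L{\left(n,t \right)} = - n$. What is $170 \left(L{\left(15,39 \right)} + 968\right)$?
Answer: $162010$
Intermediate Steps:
$170 \left(L{\left(15,39 \right)} + 968\right) = 170 \left(\left(-1\right) 15 + 968\right) = 170 \left(-15 + 968\right) = 170 \cdot 953 = 162010$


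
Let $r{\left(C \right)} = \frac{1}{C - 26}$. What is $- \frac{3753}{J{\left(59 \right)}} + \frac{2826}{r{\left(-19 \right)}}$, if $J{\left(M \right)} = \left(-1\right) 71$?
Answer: $- \frac{9025317}{71} \approx -1.2712 \cdot 10^{5}$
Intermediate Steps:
$r{\left(C \right)} = \frac{1}{-26 + C}$
$J{\left(M \right)} = -71$
$- \frac{3753}{J{\left(59 \right)}} + \frac{2826}{r{\left(-19 \right)}} = - \frac{3753}{-71} + \frac{2826}{\frac{1}{-26 - 19}} = \left(-3753\right) \left(- \frac{1}{71}\right) + \frac{2826}{\frac{1}{-45}} = \frac{3753}{71} + \frac{2826}{- \frac{1}{45}} = \frac{3753}{71} + 2826 \left(-45\right) = \frac{3753}{71} - 127170 = - \frac{9025317}{71}$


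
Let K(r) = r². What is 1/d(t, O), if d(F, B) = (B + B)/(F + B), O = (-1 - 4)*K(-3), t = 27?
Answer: ⅕ ≈ 0.20000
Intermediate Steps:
O = -45 (O = (-1 - 4)*(-3)² = -5*9 = -45)
d(F, B) = 2*B/(B + F) (d(F, B) = (2*B)/(B + F) = 2*B/(B + F))
1/d(t, O) = 1/(2*(-45)/(-45 + 27)) = 1/(2*(-45)/(-18)) = 1/(2*(-45)*(-1/18)) = 1/5 = ⅕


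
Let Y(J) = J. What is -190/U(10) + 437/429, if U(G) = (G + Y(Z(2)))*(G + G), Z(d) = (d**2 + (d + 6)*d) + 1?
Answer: 18943/26598 ≈ 0.71220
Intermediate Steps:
Z(d) = 1 + d**2 + d*(6 + d) (Z(d) = (d**2 + (6 + d)*d) + 1 = (d**2 + d*(6 + d)) + 1 = 1 + d**2 + d*(6 + d))
U(G) = 2*G*(21 + G) (U(G) = (G + (1 + 2*2**2 + 6*2))*(G + G) = (G + (1 + 2*4 + 12))*(2*G) = (G + (1 + 8 + 12))*(2*G) = (G + 21)*(2*G) = (21 + G)*(2*G) = 2*G*(21 + G))
-190/U(10) + 437/429 = -190*1/(20*(21 + 10)) + 437/429 = -190/(2*10*31) + 437*(1/429) = -190/620 + 437/429 = -190*1/620 + 437/429 = -19/62 + 437/429 = 18943/26598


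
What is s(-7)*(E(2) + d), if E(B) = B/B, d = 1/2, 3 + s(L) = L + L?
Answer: -51/2 ≈ -25.500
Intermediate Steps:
s(L) = -3 + 2*L (s(L) = -3 + (L + L) = -3 + 2*L)
d = ½ ≈ 0.50000
E(B) = 1
s(-7)*(E(2) + d) = (-3 + 2*(-7))*(1 + ½) = (-3 - 14)*(3/2) = -17*3/2 = -51/2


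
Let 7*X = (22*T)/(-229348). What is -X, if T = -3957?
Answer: -43527/802718 ≈ -0.054224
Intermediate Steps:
X = 43527/802718 (X = ((22*(-3957))/(-229348))/7 = (-87054*(-1/229348))/7 = (1/7)*(43527/114674) = 43527/802718 ≈ 0.054224)
-X = -1*43527/802718 = -43527/802718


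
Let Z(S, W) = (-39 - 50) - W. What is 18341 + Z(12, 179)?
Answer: 18073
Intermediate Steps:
Z(S, W) = -89 - W
18341 + Z(12, 179) = 18341 + (-89 - 1*179) = 18341 + (-89 - 179) = 18341 - 268 = 18073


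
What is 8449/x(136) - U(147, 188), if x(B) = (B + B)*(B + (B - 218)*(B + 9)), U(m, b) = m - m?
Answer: -497/188064 ≈ -0.0026427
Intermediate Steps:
U(m, b) = 0
x(B) = 2*B*(B + (-218 + B)*(9 + B)) (x(B) = (2*B)*(B + (-218 + B)*(9 + B)) = 2*B*(B + (-218 + B)*(9 + B)))
8449/x(136) - U(147, 188) = 8449/((2*136*(-1962 + 136**2 - 208*136))) - 1*0 = 8449/((2*136*(-1962 + 18496 - 28288))) + 0 = 8449/((2*136*(-11754))) + 0 = 8449/(-3197088) + 0 = 8449*(-1/3197088) + 0 = -497/188064 + 0 = -497/188064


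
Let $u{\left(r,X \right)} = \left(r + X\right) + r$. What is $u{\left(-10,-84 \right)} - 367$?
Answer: $-471$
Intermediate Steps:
$u{\left(r,X \right)} = X + 2 r$ ($u{\left(r,X \right)} = \left(X + r\right) + r = X + 2 r$)
$u{\left(-10,-84 \right)} - 367 = \left(-84 + 2 \left(-10\right)\right) - 367 = \left(-84 - 20\right) - 367 = -104 - 367 = -471$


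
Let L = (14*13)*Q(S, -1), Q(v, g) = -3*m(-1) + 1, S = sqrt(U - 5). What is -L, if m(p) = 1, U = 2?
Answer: 364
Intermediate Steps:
S = I*sqrt(3) (S = sqrt(2 - 5) = sqrt(-3) = I*sqrt(3) ≈ 1.732*I)
Q(v, g) = -2 (Q(v, g) = -3*1 + 1 = -3 + 1 = -2)
L = -364 (L = (14*13)*(-2) = 182*(-2) = -364)
-L = -1*(-364) = 364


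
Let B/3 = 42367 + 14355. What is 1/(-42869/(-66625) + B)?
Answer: 66625/11337352619 ≈ 5.8766e-6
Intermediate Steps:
B = 170166 (B = 3*(42367 + 14355) = 3*56722 = 170166)
1/(-42869/(-66625) + B) = 1/(-42869/(-66625) + 170166) = 1/(-42869*(-1/66625) + 170166) = 1/(42869/66625 + 170166) = 1/(11337352619/66625) = 66625/11337352619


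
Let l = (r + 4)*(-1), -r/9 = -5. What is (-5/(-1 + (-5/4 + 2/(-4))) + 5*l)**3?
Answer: -19141296875/1331 ≈ -1.4381e+7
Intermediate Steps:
r = 45 (r = -9*(-5) = 45)
l = -49 (l = (45 + 4)*(-1) = 49*(-1) = -49)
(-5/(-1 + (-5/4 + 2/(-4))) + 5*l)**3 = (-5/(-1 + (-5/4 + 2/(-4))) + 5*(-49))**3 = (-5/(-1 + (-5*1/4 + 2*(-1/4))) - 245)**3 = (-5/(-1 + (-5/4 - 1/2)) - 245)**3 = (-5/(-1 - 7/4) - 245)**3 = (-5/(-11/4) - 245)**3 = (-4/11*(-5) - 245)**3 = (20/11 - 245)**3 = (-2675/11)**3 = -19141296875/1331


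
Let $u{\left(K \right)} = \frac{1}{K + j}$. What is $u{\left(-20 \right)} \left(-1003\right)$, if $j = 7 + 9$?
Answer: $\frac{1003}{4} \approx 250.75$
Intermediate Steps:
$j = 16$
$u{\left(K \right)} = \frac{1}{16 + K}$ ($u{\left(K \right)} = \frac{1}{K + 16} = \frac{1}{16 + K}$)
$u{\left(-20 \right)} \left(-1003\right) = \frac{1}{16 - 20} \left(-1003\right) = \frac{1}{-4} \left(-1003\right) = \left(- \frac{1}{4}\right) \left(-1003\right) = \frac{1003}{4}$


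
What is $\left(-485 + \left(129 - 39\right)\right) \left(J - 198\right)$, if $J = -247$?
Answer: $175775$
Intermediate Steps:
$\left(-485 + \left(129 - 39\right)\right) \left(J - 198\right) = \left(-485 + \left(129 - 39\right)\right) \left(-247 - 198\right) = \left(-485 + 90\right) \left(-445\right) = \left(-395\right) \left(-445\right) = 175775$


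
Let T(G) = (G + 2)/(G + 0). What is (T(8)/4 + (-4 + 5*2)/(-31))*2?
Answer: 59/248 ≈ 0.23790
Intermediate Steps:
T(G) = (2 + G)/G
(T(8)/4 + (-4 + 5*2)/(-31))*2 = (((2 + 8)/8)/4 + (-4 + 5*2)/(-31))*2 = (((⅛)*10)*(¼) + (-4 + 10)*(-1/31))*2 = ((5/4)*(¼) + 6*(-1/31))*2 = (5/16 - 6/31)*2 = (59/496)*2 = 59/248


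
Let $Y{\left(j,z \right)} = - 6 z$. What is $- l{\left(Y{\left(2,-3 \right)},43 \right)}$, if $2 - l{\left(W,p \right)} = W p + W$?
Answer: $790$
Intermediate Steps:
$l{\left(W,p \right)} = 2 - W - W p$ ($l{\left(W,p \right)} = 2 - \left(W p + W\right) = 2 - \left(W + W p\right) = 2 - W - W p$)
$- l{\left(Y{\left(2,-3 \right)},43 \right)} = - (2 - \left(-6\right) \left(-3\right) - \left(-6\right) \left(-3\right) 43) = - (2 - 18 - 18 \cdot 43) = - (2 - 18 - 774) = \left(-1\right) \left(-790\right) = 790$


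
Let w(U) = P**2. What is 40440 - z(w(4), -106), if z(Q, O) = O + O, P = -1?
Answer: 40652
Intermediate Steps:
w(U) = 1 (w(U) = (-1)**2 = 1)
z(Q, O) = 2*O
40440 - z(w(4), -106) = 40440 - 2*(-106) = 40440 - 1*(-212) = 40440 + 212 = 40652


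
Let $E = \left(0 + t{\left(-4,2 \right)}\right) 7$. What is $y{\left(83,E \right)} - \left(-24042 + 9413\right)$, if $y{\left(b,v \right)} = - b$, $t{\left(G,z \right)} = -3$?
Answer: $14546$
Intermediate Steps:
$E = -21$ ($E = \left(0 - 3\right) 7 = \left(-3\right) 7 = -21$)
$y{\left(83,E \right)} - \left(-24042 + 9413\right) = \left(-1\right) 83 - \left(-24042 + 9413\right) = -83 - -14629 = -83 + 14629 = 14546$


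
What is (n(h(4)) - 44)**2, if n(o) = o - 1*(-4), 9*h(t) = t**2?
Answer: 118336/81 ≈ 1460.9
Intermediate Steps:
h(t) = t**2/9
n(o) = 4 + o (n(o) = o + 4 = 4 + o)
(n(h(4)) - 44)**2 = ((4 + (1/9)*4**2) - 44)**2 = ((4 + (1/9)*16) - 44)**2 = ((4 + 16/9) - 44)**2 = (52/9 - 44)**2 = (-344/9)**2 = 118336/81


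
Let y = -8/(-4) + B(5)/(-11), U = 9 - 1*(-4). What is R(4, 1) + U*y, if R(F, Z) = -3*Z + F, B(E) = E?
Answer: 232/11 ≈ 21.091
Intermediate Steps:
R(F, Z) = F - 3*Z
U = 13 (U = 9 + 4 = 13)
y = 17/11 (y = -8/(-4) + 5/(-11) = -8*(-1/4) + 5*(-1/11) = 2 - 5/11 = 17/11 ≈ 1.5455)
R(4, 1) + U*y = (4 - 3*1) + 13*(17/11) = (4 - 3) + 221/11 = 1 + 221/11 = 232/11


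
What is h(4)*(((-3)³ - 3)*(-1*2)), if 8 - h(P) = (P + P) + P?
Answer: -240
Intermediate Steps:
h(P) = 8 - 3*P (h(P) = 8 - ((P + P) + P) = 8 - (2*P + P) = 8 - 3*P)
h(4)*(((-3)³ - 3)*(-1*2)) = (8 - 3*4)*(((-3)³ - 3)*(-1*2)) = (8 - 12)*((-27 - 3)*(-2)) = -(-120)*(-2) = -4*60 = -240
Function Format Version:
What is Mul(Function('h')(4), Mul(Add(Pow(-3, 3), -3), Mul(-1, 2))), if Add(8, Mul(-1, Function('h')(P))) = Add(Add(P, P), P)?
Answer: -240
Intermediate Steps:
Function('h')(P) = Add(8, Mul(-3, P)) (Function('h')(P) = Add(8, Mul(-1, Add(Add(P, P), P))) = Add(8, Mul(-1, Add(Mul(2, P), P))) = Add(8, Mul(-1, Mul(3, P))) = Add(8, Mul(-3, P)))
Mul(Function('h')(4), Mul(Add(Pow(-3, 3), -3), Mul(-1, 2))) = Mul(Add(8, Mul(-3, 4)), Mul(Add(Pow(-3, 3), -3), Mul(-1, 2))) = Mul(Add(8, -12), Mul(Add(-27, -3), -2)) = Mul(-4, Mul(-30, -2)) = Mul(-4, 60) = -240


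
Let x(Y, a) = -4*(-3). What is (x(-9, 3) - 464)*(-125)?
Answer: 56500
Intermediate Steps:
x(Y, a) = 12
(x(-9, 3) - 464)*(-125) = (12 - 464)*(-125) = -452*(-125) = 56500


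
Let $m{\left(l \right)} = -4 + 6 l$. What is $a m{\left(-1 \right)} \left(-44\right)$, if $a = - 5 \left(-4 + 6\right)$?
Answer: $-4400$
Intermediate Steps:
$a = -10$ ($a = \left(-5\right) 2 = -10$)
$a m{\left(-1 \right)} \left(-44\right) = - 10 \left(-4 + 6 \left(-1\right)\right) \left(-44\right) = - 10 \left(-4 - 6\right) \left(-44\right) = \left(-10\right) \left(-10\right) \left(-44\right) = 100 \left(-44\right) = -4400$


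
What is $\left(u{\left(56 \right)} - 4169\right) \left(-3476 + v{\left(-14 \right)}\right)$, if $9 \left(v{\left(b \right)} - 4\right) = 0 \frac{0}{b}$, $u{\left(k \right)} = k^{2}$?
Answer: $3586576$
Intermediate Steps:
$v{\left(b \right)} = 4$ ($v{\left(b \right)} = 4 + \frac{0 \frac{0}{b}}{9} = 4 + \frac{0 \cdot 0}{9} = 4 + \frac{1}{9} \cdot 0 = 4 + 0 = 4$)
$\left(u{\left(56 \right)} - 4169\right) \left(-3476 + v{\left(-14 \right)}\right) = \left(56^{2} - 4169\right) \left(-3476 + 4\right) = \left(3136 - 4169\right) \left(-3472\right) = \left(-1033\right) \left(-3472\right) = 3586576$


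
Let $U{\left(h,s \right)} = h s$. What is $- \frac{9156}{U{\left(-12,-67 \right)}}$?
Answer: $- \frac{763}{67} \approx -11.388$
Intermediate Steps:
$- \frac{9156}{U{\left(-12,-67 \right)}} = - \frac{9156}{\left(-12\right) \left(-67\right)} = - \frac{9156}{804} = \left(-9156\right) \frac{1}{804} = - \frac{763}{67}$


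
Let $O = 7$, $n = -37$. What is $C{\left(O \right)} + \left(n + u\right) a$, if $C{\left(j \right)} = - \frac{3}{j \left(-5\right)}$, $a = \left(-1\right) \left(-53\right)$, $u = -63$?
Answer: $- \frac{185497}{35} \approx -5299.9$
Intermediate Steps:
$a = 53$
$C{\left(j \right)} = \frac{3}{5 j}$ ($C{\left(j \right)} = - \frac{3}{\left(-5\right) j} = - 3 \left(- \frac{1}{5 j}\right) = \frac{3}{5 j}$)
$C{\left(O \right)} + \left(n + u\right) a = \frac{3}{5 \cdot 7} + \left(-37 - 63\right) 53 = \frac{3}{5} \cdot \frac{1}{7} - 5300 = \frac{3}{35} - 5300 = - \frac{185497}{35}$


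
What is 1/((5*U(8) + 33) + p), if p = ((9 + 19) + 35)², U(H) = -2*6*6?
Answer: 1/3642 ≈ 0.00027457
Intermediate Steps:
U(H) = -72 (U(H) = -12*6 = -72)
p = 3969 (p = (28 + 35)² = 63² = 3969)
1/((5*U(8) + 33) + p) = 1/((5*(-72) + 33) + 3969) = 1/((-360 + 33) + 3969) = 1/(-327 + 3969) = 1/3642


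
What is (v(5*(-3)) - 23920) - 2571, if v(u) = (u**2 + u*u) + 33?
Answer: -26008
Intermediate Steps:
v(u) = 33 + 2*u**2 (v(u) = (u**2 + u**2) + 33 = 2*u**2 + 33 = 33 + 2*u**2)
(v(5*(-3)) - 23920) - 2571 = ((33 + 2*(5*(-3))**2) - 23920) - 2571 = ((33 + 2*(-15)**2) - 23920) - 2571 = ((33 + 2*225) - 23920) - 2571 = ((33 + 450) - 23920) - 2571 = (483 - 23920) - 2571 = -23437 - 2571 = -26008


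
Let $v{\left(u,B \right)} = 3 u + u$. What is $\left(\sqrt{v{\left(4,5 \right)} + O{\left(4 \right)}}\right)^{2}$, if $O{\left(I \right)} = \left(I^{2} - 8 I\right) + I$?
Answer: $4$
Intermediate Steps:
$v{\left(u,B \right)} = 4 u$
$O{\left(I \right)} = I^{2} - 7 I$
$\left(\sqrt{v{\left(4,5 \right)} + O{\left(4 \right)}}\right)^{2} = \left(\sqrt{4 \cdot 4 + 4 \left(-7 + 4\right)}\right)^{2} = \left(\sqrt{16 + 4 \left(-3\right)}\right)^{2} = \left(\sqrt{16 - 12}\right)^{2} = \left(\sqrt{4}\right)^{2} = 2^{2} = 4$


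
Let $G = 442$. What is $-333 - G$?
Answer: $-775$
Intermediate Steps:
$-333 - G = -333 - 442 = -775$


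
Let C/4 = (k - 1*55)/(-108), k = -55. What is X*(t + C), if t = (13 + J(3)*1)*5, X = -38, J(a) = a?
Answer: -86260/27 ≈ -3194.8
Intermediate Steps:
C = 110/27 (C = 4*((-55 - 1*55)/(-108)) = 4*((-55 - 55)*(-1/108)) = 4*(-110*(-1/108)) = 4*(55/54) = 110/27 ≈ 4.0741)
t = 80 (t = (13 + 3*1)*5 = (13 + 3)*5 = 16*5 = 80)
X*(t + C) = -38*(80 + 110/27) = -38*2270/27 = -86260/27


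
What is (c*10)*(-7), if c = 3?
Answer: -210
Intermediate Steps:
(c*10)*(-7) = (3*10)*(-7) = 30*(-7) = -210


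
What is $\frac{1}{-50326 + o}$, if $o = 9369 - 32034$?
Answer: $- \frac{1}{72991} \approx -1.37 \cdot 10^{-5}$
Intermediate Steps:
$o = -22665$
$\frac{1}{-50326 + o} = \frac{1}{-50326 - 22665} = \frac{1}{-72991} = - \frac{1}{72991}$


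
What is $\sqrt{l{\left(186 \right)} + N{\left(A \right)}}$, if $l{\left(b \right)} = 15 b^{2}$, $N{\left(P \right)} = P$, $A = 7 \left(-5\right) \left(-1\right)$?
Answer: $5 \sqrt{20759} \approx 720.4$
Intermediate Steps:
$A = 35$ ($A = \left(-35\right) \left(-1\right) = 35$)
$\sqrt{l{\left(186 \right)} + N{\left(A \right)}} = \sqrt{15 \cdot 186^{2} + 35} = \sqrt{15 \cdot 34596 + 35} = \sqrt{518940 + 35} = \sqrt{518975} = 5 \sqrt{20759}$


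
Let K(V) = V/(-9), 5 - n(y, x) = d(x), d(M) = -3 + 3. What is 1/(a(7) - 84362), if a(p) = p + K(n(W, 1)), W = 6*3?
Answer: -9/759200 ≈ -1.1855e-5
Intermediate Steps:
W = 18
d(M) = 0
n(y, x) = 5 (n(y, x) = 5 - 1*0 = 5 + 0 = 5)
K(V) = -V/9 (K(V) = V*(-1/9) = -V/9)
a(p) = -5/9 + p (a(p) = p - 1/9*5 = p - 5/9 = -5/9 + p)
1/(a(7) - 84362) = 1/((-5/9 + 7) - 84362) = 1/(58/9 - 84362) = 1/(-759200/9) = -9/759200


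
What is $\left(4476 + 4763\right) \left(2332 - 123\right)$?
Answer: $20408951$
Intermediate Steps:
$\left(4476 + 4763\right) \left(2332 - 123\right) = 9239 \cdot 2209 = 20408951$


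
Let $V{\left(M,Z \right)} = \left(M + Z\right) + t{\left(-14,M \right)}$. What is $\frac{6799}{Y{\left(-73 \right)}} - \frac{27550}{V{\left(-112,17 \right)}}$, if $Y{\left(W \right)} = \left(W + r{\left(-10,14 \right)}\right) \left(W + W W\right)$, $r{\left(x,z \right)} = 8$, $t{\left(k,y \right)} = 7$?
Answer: $\frac{90495997}{289080} \approx 313.05$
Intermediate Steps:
$V{\left(M,Z \right)} = 7 + M + Z$ ($V{\left(M,Z \right)} = \left(M + Z\right) + 7 = 7 + M + Z$)
$Y{\left(W \right)} = \left(8 + W\right) \left(W + W^{2}\right)$ ($Y{\left(W \right)} = \left(W + 8\right) \left(W + W W\right) = \left(8 + W\right) \left(W + W^{2}\right)$)
$\frac{6799}{Y{\left(-73 \right)}} - \frac{27550}{V{\left(-112,17 \right)}} = \frac{6799}{\left(-73\right) \left(8 + \left(-73\right)^{2} + 9 \left(-73\right)\right)} - \frac{27550}{7 - 112 + 17} = \frac{6799}{\left(-73\right) \left(8 + 5329 - 657\right)} - \frac{27550}{-88} = \frac{6799}{\left(-73\right) 4680} - - \frac{13775}{44} = \frac{6799}{-341640} + \frac{13775}{44} = 6799 \left(- \frac{1}{341640}\right) + \frac{13775}{44} = - \frac{523}{26280} + \frac{13775}{44} = \frac{90495997}{289080}$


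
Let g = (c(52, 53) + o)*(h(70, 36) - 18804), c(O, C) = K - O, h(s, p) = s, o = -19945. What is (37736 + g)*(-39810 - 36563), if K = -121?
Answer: -28787148721804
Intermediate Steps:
c(O, C) = -121 - O
g = 376890612 (g = ((-121 - 1*52) - 19945)*(70 - 18804) = ((-121 - 52) - 19945)*(-18734) = (-173 - 19945)*(-18734) = -20118*(-18734) = 376890612)
(37736 + g)*(-39810 - 36563) = (37736 + 376890612)*(-39810 - 36563) = 376928348*(-76373) = -28787148721804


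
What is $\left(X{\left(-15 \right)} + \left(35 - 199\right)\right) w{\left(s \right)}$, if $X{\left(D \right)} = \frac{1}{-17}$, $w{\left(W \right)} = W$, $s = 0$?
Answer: $0$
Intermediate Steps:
$X{\left(D \right)} = - \frac{1}{17}$
$\left(X{\left(-15 \right)} + \left(35 - 199\right)\right) w{\left(s \right)} = \left(- \frac{1}{17} + \left(35 - 199\right)\right) 0 = \left(- \frac{1}{17} - 164\right) 0 = \left(- \frac{2789}{17}\right) 0 = 0$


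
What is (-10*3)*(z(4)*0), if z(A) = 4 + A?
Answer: 0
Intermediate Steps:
(-10*3)*(z(4)*0) = (-10*3)*((4 + 4)*0) = -240*0 = -30*0 = 0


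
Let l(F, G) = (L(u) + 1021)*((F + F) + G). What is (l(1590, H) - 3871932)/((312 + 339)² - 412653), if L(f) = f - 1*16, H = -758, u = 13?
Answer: -351584/2787 ≈ -126.15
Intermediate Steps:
L(f) = -16 + f (L(f) = f - 16 = -16 + f)
l(F, G) = 1018*G + 2036*F (l(F, G) = ((-16 + 13) + 1021)*((F + F) + G) = (-3 + 1021)*(2*F + G) = 1018*(G + 2*F) = 1018*G + 2036*F)
(l(1590, H) - 3871932)/((312 + 339)² - 412653) = ((1018*(-758) + 2036*1590) - 3871932)/((312 + 339)² - 412653) = ((-771644 + 3237240) - 3871932)/(651² - 412653) = (2465596 - 3871932)/(423801 - 412653) = -1406336/11148 = -1406336*1/11148 = -351584/2787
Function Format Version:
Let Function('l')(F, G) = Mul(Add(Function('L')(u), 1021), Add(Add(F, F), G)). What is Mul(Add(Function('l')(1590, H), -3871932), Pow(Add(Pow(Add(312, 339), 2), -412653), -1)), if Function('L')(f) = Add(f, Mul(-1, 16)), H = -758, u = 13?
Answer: Rational(-351584, 2787) ≈ -126.15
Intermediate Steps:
Function('L')(f) = Add(-16, f) (Function('L')(f) = Add(f, -16) = Add(-16, f))
Function('l')(F, G) = Add(Mul(1018, G), Mul(2036, F)) (Function('l')(F, G) = Mul(Add(Add(-16, 13), 1021), Add(Add(F, F), G)) = Mul(Add(-3, 1021), Add(Mul(2, F), G)) = Mul(1018, Add(G, Mul(2, F))) = Add(Mul(1018, G), Mul(2036, F)))
Mul(Add(Function('l')(1590, H), -3871932), Pow(Add(Pow(Add(312, 339), 2), -412653), -1)) = Mul(Add(Add(Mul(1018, -758), Mul(2036, 1590)), -3871932), Pow(Add(Pow(Add(312, 339), 2), -412653), -1)) = Mul(Add(Add(-771644, 3237240), -3871932), Pow(Add(Pow(651, 2), -412653), -1)) = Mul(Add(2465596, -3871932), Pow(Add(423801, -412653), -1)) = Mul(-1406336, Pow(11148, -1)) = Mul(-1406336, Rational(1, 11148)) = Rational(-351584, 2787)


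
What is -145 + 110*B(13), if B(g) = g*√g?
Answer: -145 + 1430*√13 ≈ 5010.9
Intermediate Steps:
B(g) = g^(3/2)
-145 + 110*B(13) = -145 + 110*13^(3/2) = -145 + 110*(13*√13) = -145 + 1430*√13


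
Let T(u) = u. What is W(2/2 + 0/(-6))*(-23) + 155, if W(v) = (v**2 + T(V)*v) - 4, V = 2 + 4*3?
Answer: -98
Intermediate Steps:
V = 14 (V = 2 + 12 = 14)
W(v) = -4 + v**2 + 14*v (W(v) = (v**2 + 14*v) - 4 = -4 + v**2 + 14*v)
W(2/2 + 0/(-6))*(-23) + 155 = (-4 + (2/2 + 0/(-6))**2 + 14*(2/2 + 0/(-6)))*(-23) + 155 = (-4 + (2*(1/2) + 0*(-1/6))**2 + 14*(2*(1/2) + 0*(-1/6)))*(-23) + 155 = (-4 + (1 + 0)**2 + 14*(1 + 0))*(-23) + 155 = (-4 + 1**2 + 14*1)*(-23) + 155 = (-4 + 1 + 14)*(-23) + 155 = 11*(-23) + 155 = -253 + 155 = -98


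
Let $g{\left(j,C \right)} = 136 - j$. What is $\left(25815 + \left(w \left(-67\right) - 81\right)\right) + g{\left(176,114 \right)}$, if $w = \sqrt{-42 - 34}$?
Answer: $25694 - 134 i \sqrt{19} \approx 25694.0 - 584.09 i$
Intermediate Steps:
$w = 2 i \sqrt{19}$ ($w = \sqrt{-76} = 2 i \sqrt{19} \approx 8.7178 i$)
$\left(25815 + \left(w \left(-67\right) - 81\right)\right) + g{\left(176,114 \right)} = \left(25815 - \left(81 - 2 i \sqrt{19} \left(-67\right)\right)\right) + \left(136 - 176\right) = \left(25815 - \left(81 + 134 i \sqrt{19}\right)\right) + \left(136 - 176\right) = \left(25815 - \left(81 + 134 i \sqrt{19}\right)\right) - 40 = \left(25734 - 134 i \sqrt{19}\right) - 40 = 25694 - 134 i \sqrt{19}$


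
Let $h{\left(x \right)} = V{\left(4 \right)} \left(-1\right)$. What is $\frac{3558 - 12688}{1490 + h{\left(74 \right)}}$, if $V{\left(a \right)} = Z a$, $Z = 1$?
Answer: $- \frac{4565}{743} \approx -6.144$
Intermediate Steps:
$V{\left(a \right)} = a$ ($V{\left(a \right)} = 1 a = a$)
$h{\left(x \right)} = -4$ ($h{\left(x \right)} = 4 \left(-1\right) = -4$)
$\frac{3558 - 12688}{1490 + h{\left(74 \right)}} = \frac{3558 - 12688}{1490 - 4} = - \frac{9130}{1486} = \left(-9130\right) \frac{1}{1486} = - \frac{4565}{743}$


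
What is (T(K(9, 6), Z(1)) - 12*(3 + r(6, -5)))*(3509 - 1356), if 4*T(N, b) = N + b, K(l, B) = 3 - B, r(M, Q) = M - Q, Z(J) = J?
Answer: -725561/2 ≈ -3.6278e+5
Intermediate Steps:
T(N, b) = N/4 + b/4 (T(N, b) = (N + b)/4 = N/4 + b/4)
(T(K(9, 6), Z(1)) - 12*(3 + r(6, -5)))*(3509 - 1356) = (((3 - 1*6)/4 + (¼)*1) - 12*(3 + (6 - 1*(-5))))*(3509 - 1356) = (((3 - 6)/4 + ¼) - 12*(3 + (6 + 5)))*2153 = (((¼)*(-3) + ¼) - 12*(3 + 11))*2153 = ((-¾ + ¼) - 12*14)*2153 = (-½ - 168)*2153 = -337/2*2153 = -725561/2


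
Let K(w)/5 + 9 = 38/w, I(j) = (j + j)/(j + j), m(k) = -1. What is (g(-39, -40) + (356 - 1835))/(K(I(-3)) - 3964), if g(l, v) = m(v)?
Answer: 1480/3819 ≈ 0.38754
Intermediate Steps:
g(l, v) = -1
I(j) = 1 (I(j) = (2*j)/((2*j)) = (2*j)*(1/(2*j)) = 1)
K(w) = -45 + 190/w (K(w) = -45 + 5*(38/w) = -45 + 190/w)
(g(-39, -40) + (356 - 1835))/(K(I(-3)) - 3964) = (-1 + (356 - 1835))/((-45 + 190/1) - 3964) = (-1 - 1479)/((-45 + 190*1) - 3964) = -1480/((-45 + 190) - 3964) = -1480/(145 - 3964) = -1480/(-3819) = -1480*(-1/3819) = 1480/3819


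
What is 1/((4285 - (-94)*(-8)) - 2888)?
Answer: 1/645 ≈ 0.0015504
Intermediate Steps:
1/((4285 - (-94)*(-8)) - 2888) = 1/((4285 - 1*752) - 2888) = 1/((4285 - 752) - 2888) = 1/(3533 - 2888) = 1/645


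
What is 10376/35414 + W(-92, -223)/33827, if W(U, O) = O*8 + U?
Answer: 142276144/598974689 ≈ 0.23753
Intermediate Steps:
W(U, O) = U + 8*O (W(U, O) = 8*O + U = U + 8*O)
10376/35414 + W(-92, -223)/33827 = 10376/35414 + (-92 + 8*(-223))/33827 = 10376*(1/35414) + (-92 - 1784)*(1/33827) = 5188/17707 - 1876*1/33827 = 5188/17707 - 1876/33827 = 142276144/598974689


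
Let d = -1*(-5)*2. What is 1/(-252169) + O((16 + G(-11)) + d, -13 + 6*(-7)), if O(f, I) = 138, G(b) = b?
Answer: 34799321/252169 ≈ 138.00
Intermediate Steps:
d = 10 (d = 5*2 = 10)
1/(-252169) + O((16 + G(-11)) + d, -13 + 6*(-7)) = 1/(-252169) + 138 = -1/252169 + 138 = 34799321/252169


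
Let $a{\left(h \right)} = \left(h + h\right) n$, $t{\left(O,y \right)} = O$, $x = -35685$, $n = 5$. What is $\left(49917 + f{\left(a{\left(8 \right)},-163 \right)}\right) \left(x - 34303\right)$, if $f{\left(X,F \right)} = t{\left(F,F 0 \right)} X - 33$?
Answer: $-2578637872$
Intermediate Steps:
$a{\left(h \right)} = 10 h$ ($a{\left(h \right)} = \left(h + h\right) 5 = 2 h 5 = 10 h$)
$f{\left(X,F \right)} = -33 + F X$ ($f{\left(X,F \right)} = F X - 33 = -33 + F X$)
$\left(49917 + f{\left(a{\left(8 \right)},-163 \right)}\right) \left(x - 34303\right) = \left(49917 - \left(33 + 163 \cdot 10 \cdot 8\right)\right) \left(-35685 - 34303\right) = \left(49917 - 13073\right) \left(-69988\right) = 36844 \left(-69988\right) = -2578637872$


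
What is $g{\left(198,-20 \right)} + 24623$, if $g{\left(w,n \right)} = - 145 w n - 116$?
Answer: $598707$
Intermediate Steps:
$g{\left(w,n \right)} = -116 - 145 n w$ ($g{\left(w,n \right)} = - 145 n w - 116 = -116 - 145 n w$)
$g{\left(198,-20 \right)} + 24623 = \left(-116 - \left(-2900\right) 198\right) + 24623 = \left(-116 + 574200\right) + 24623 = 574084 + 24623 = 598707$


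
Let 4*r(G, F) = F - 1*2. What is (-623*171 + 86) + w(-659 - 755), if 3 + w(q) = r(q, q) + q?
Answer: -108218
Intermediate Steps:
r(G, F) = -½ + F/4 (r(G, F) = (F - 1*2)/4 = (F - 2)/4 = (-2 + F)/4 = -½ + F/4)
w(q) = -7/2 + 5*q/4 (w(q) = -3 + ((-½ + q/4) + q) = -3 + (-½ + 5*q/4) = -7/2 + 5*q/4)
(-623*171 + 86) + w(-659 - 755) = (-623*171 + 86) + (-7/2 + 5*(-659 - 755)/4) = (-106533 + 86) + (-7/2 + (5/4)*(-1414)) = -106447 + (-7/2 - 3535/2) = -106447 - 1771 = -108218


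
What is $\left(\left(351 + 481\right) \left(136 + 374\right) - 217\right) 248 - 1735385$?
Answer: $103442159$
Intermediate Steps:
$\left(\left(351 + 481\right) \left(136 + 374\right) - 217\right) 248 - 1735385 = \left(832 \cdot 510 - 217\right) 248 - 1735385 = \left(424320 - 217\right) 248 - 1735385 = 424103 \cdot 248 - 1735385 = 105177544 - 1735385 = 103442159$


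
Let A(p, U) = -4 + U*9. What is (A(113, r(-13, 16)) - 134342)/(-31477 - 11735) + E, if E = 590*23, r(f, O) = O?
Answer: 97753507/7202 ≈ 13573.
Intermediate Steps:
A(p, U) = -4 + 9*U
E = 13570
(A(113, r(-13, 16)) - 134342)/(-31477 - 11735) + E = ((-4 + 9*16) - 134342)/(-31477 - 11735) + 13570 = ((-4 + 144) - 134342)/(-43212) + 13570 = (140 - 134342)*(-1/43212) + 13570 = -134202*(-1/43212) + 13570 = 22367/7202 + 13570 = 97753507/7202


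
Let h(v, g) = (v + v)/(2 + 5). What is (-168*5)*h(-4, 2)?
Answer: 960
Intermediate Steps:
h(v, g) = 2*v/7 (h(v, g) = (2*v)/7 = (2*v)*(⅐) = 2*v/7)
(-168*5)*h(-4, 2) = (-168*5)*((2/7)*(-4)) = -24*35*(-8/7) = -840*(-8/7) = 960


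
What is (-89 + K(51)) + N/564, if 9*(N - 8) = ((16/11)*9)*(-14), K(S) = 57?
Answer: -49666/1551 ≈ -32.022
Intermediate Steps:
N = -136/11 (N = 8 + (((16/11)*9)*(-14))/9 = 8 + ((144/11)*(-14))/9 = 8 + (⅑)*(-2016/11) = 8 - 224/11 = -136/11 ≈ -12.364)
(-89 + K(51)) + N/564 = (-89 + 57) - 136/11/564 = -32 - 136/11*1/564 = -32 - 34/1551 = -49666/1551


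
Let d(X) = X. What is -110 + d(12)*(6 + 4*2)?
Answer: 58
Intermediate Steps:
-110 + d(12)*(6 + 4*2) = -110 + 12*(6 + 4*2) = -110 + 12*(6 + 8) = -110 + 12*14 = -110 + 168 = 58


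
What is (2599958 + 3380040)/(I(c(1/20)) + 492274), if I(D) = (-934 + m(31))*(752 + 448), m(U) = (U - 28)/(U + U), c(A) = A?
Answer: -92689969/9741253 ≈ -9.5152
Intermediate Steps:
m(U) = (-28 + U)/(2*U) (m(U) = (-28 + U)/((2*U)) = (-28 + U)*(1/(2*U)) = (-28 + U)/(2*U))
I(D) = -34743000/31 (I(D) = (-934 + (½)*(-28 + 31)/31)*(752 + 448) = (-934 + (½)*(1/31)*3)*1200 = (-934 + 3/62)*1200 = -57905/62*1200 = -34743000/31)
(2599958 + 3380040)/(I(c(1/20)) + 492274) = (2599958 + 3380040)/(-34743000/31 + 492274) = 5979998/(-19482506/31) = 5979998*(-31/19482506) = -92689969/9741253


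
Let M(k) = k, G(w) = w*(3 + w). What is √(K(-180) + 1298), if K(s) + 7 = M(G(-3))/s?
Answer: √1291 ≈ 35.930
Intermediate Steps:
K(s) = -7 (K(s) = -7 + (-3*(3 - 3))/s = -7 + (-3*0)/s = -7 + 0/s = -7 + 0 = -7)
√(K(-180) + 1298) = √(-7 + 1298) = √1291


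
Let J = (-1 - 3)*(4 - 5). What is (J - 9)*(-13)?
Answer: 65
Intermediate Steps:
J = 4 (J = -4*(-1) = 4)
(J - 9)*(-13) = (4 - 9)*(-13) = -5*(-13) = 65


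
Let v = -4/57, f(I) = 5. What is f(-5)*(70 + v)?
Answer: 19930/57 ≈ 349.65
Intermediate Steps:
v = -4/57 (v = -4*1/57 = -4/57 ≈ -0.070175)
f(-5)*(70 + v) = 5*(70 - 4/57) = 5*(3986/57) = 19930/57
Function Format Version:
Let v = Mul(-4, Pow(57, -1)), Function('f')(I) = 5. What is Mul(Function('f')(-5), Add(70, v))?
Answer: Rational(19930, 57) ≈ 349.65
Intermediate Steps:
v = Rational(-4, 57) (v = Mul(-4, Rational(1, 57)) = Rational(-4, 57) ≈ -0.070175)
Mul(Function('f')(-5), Add(70, v)) = Mul(5, Add(70, Rational(-4, 57))) = Mul(5, Rational(3986, 57)) = Rational(19930, 57)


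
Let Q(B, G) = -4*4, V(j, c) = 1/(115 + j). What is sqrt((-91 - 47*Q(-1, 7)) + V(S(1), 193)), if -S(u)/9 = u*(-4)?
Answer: 2*sqrt(3767903)/151 ≈ 25.710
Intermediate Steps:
S(u) = 36*u (S(u) = -9*u*(-4) = -(-36)*u = 36*u)
Q(B, G) = -16
sqrt((-91 - 47*Q(-1, 7)) + V(S(1), 193)) = sqrt((-91 - 47*(-16)) + 1/(115 + 36*1)) = sqrt((-91 + 752) + 1/(115 + 36)) = sqrt(661 + 1/151) = sqrt(99812/151) = 2*sqrt(3767903)/151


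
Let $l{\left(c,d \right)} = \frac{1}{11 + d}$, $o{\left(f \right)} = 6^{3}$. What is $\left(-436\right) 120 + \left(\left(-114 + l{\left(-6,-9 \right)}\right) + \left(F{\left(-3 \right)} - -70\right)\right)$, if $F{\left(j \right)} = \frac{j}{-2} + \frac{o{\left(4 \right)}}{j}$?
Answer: $-52434$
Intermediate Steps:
$o{\left(f \right)} = 216$
$F{\left(j \right)} = \frac{216}{j} - \frac{j}{2}$ ($F{\left(j \right)} = \frac{j}{-2} + \frac{216}{j} = j \left(- \frac{1}{2}\right) + \frac{216}{j} = - \frac{j}{2} + \frac{216}{j} = \frac{216}{j} - \frac{j}{2}$)
$\left(-436\right) 120 + \left(\left(-114 + l{\left(-6,-9 \right)}\right) + \left(F{\left(-3 \right)} - -70\right)\right) = \left(-436\right) 120 + \left(\left(-114 + \frac{1}{11 - 9}\right) + \left(\left(\frac{216}{-3} - - \frac{3}{2}\right) - -70\right)\right) = -52320 + \left(\left(-114 + \frac{1}{2}\right) + \left(\left(216 \left(- \frac{1}{3}\right) + \frac{3}{2}\right) + 70\right)\right) = -52320 + \left(\left(-114 + \frac{1}{2}\right) + \left(\left(-72 + \frac{3}{2}\right) + 70\right)\right) = -52320 + \left(- \frac{227}{2} + \left(- \frac{141}{2} + 70\right)\right) = -52320 - 114 = -52434$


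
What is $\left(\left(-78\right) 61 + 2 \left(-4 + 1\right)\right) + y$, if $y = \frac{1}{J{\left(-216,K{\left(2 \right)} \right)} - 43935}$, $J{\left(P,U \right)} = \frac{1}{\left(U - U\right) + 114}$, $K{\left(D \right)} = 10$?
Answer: $- \frac{23860918110}{5008589} \approx -4764.0$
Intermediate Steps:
$J{\left(P,U \right)} = \frac{1}{114}$ ($J{\left(P,U \right)} = \frac{1}{0 + 114} = \frac{1}{114}$)
$y = - \frac{114}{5008589}$ ($y = \frac{1}{\frac{1}{114} - 43935} = \frac{1}{- \frac{5008589}{114}} = - \frac{114}{5008589} \approx -2.2761 \cdot 10^{-5}$)
$\left(\left(-78\right) 61 + 2 \left(-4 + 1\right)\right) + y = \left(\left(-78\right) 61 + 2 \left(-4 + 1\right)\right) - \frac{114}{5008589} = \left(-4758 + 2 \left(-3\right)\right) - \frac{114}{5008589} = \left(-4758 - 6\right) - \frac{114}{5008589} = -4764 - \frac{114}{5008589} = - \frac{23860918110}{5008589}$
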